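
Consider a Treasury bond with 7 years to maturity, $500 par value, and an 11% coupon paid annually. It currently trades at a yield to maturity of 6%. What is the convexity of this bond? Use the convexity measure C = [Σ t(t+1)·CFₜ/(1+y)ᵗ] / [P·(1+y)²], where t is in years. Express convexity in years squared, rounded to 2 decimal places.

35.28

With y = 0.06:
  t   CF        PV=CF/(1+0.06)^t    t·PV        t(t+1)·PV
  1        55.00        51.8868        51.8868         103.7736
  2        55.00        48.9498        97.8996         293.6988
  3        55.00        46.1791       138.5372         554.1487
  4        55.00        43.5652       174.2606         871.3030
  5        55.00        41.0992       205.4960       1,232.9760
  6        55.00        38.7728       232.6370       1,628.4588
  7       555.00       369.1067     2,583.7469      20,669.9751
  Σ                    639.5595     3,484.4641      25,354.3341
P = 639.5595.
Convexity = Σ t(t+1)·PV / [P·(1+y)²] = 25,354.3341 / (639.5595 × 1.123600) = 35.28251.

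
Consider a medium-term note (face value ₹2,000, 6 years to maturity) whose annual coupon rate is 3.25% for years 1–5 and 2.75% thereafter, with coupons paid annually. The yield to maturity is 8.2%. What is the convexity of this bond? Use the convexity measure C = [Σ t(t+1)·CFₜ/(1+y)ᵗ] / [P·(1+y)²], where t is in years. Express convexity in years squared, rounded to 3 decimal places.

With y = 0.082:
  t   CF        PV=CF/(1+0.082)^t    t·PV        t(t+1)·PV
  1        65.00        60.0739        60.0739         120.1479
  2        65.00        55.5212       111.0424         333.1272
  3        65.00        51.3135       153.9405         615.7619
  4        65.00        47.4247       189.6987         948.4934
  5        65.00        43.8306       219.1528       1,314.9169
  6     2,055.00     1,280.7025     7,684.2151      53,789.5055
  Σ                  1,538.8664     8,418.1234      57,121.9528
P = 1,538.8664.
Convexity = Σ t(t+1)·PV / [P·(1+y)²] = 57,121.9528 / (1,538.8664 × 1.170724) = 31.70645.

31.706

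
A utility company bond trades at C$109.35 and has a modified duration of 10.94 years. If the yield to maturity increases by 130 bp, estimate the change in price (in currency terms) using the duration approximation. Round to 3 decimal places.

Duration approximation: ΔP/P ≈ -D_mod · Δy = -10.94 × (+0.013) = -0.142220.
ΔP ≈ 109.35 × (-0.142220) = -15.551757.

-C$15.552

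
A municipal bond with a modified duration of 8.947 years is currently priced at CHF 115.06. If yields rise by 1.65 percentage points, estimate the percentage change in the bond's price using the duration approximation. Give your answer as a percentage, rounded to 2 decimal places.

Duration approximation: ΔP/P ≈ -D_mod · Δy = -8.947 × (+0.0165) = -0.1476255.
As a percentage: -14.76255%.

-14.76%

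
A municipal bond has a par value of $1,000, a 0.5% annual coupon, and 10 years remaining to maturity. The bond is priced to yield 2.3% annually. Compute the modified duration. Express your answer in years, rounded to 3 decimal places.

Periodic yield y = 0.023. First find Macaulay duration:
  t   CF        PV=CF/(1+0.023)^t    t·PV
  1         5.00         4.8876         4.8876
  2         5.00         4.7777         9.5554
  3         5.00         4.6703        14.0108
  4         5.00         4.5653        18.2611
  5         5.00         4.4626        22.3132
  6         5.00         4.3623        26.1738
  7         5.00         4.2642        29.8496
  8         5.00         4.1684        33.3469
  9         5.00         4.0746        36.6718
  10    1,005.00       800.5892     8,005.8920
  Σ                    840.8222     8,200.9622
P = 840.8222; Macaulay duration = 8,200.9622 / 840.8222 = 9.75350 years.
Modified duration = D_Mac / (1 + y) = 9.75350 / 1.023 = 9.53422 years.

9.534 years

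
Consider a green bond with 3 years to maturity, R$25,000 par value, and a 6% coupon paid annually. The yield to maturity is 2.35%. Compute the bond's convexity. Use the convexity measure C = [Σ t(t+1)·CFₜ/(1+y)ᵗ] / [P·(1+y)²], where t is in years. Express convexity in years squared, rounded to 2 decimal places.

10.65

With y = 0.0235:
  t   CF        PV=CF/(1+0.0235)^t    t·PV        t(t+1)·PV
  1     1,500.00     1,465.5594     1,465.5594       2,931.1187
  2     1,500.00     1,431.9095     2,863.8190       8,591.4569
  3    26,500.00    24,716.2360    74,148.7079     296,594.8317
  Σ                 27,613.7048    78,478.0862     308,117.4073
P = 27,613.7048.
Convexity = Σ t(t+1)·PV / [P·(1+y)²] = 308,117.4073 / (27,613.7048 × 1.047552) = 10.65162.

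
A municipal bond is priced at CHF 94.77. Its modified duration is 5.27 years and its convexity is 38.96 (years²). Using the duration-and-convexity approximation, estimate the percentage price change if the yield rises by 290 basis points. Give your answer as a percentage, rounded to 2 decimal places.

Duration effect: -D_mod·Δy = -5.27 × (+0.029) = -0.152830
Convexity effect: ½·C·(Δy)² = 0.5 × 38.96 × (0.029)² = +0.01638268
ΔP/P ≈ -0.152830 + 0.01638268 = -0.13644732
= -13.644732%.

-13.64%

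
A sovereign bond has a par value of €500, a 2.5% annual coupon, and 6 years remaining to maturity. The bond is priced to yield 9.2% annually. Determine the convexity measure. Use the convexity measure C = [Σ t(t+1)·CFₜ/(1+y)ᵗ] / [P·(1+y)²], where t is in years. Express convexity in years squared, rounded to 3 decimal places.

31.841

With y = 0.092:
  t   CF        PV=CF/(1+0.092)^t    t·PV        t(t+1)·PV
  1        12.50        11.4469        11.4469          22.8938
  2        12.50        10.4825        20.9650          62.8950
  3        12.50         9.5994        28.7981         115.1923
  4        12.50         8.7906        35.1625         175.8124
  5        12.50         8.0500        40.2501         241.5005
  6       512.50       302.2442     1,813.4655      12,694.2583
  Σ                    350.6136     1,950.0880      13,312.5522
P = 350.6136.
Convexity = Σ t(t+1)·PV / [P·(1+y)²] = 13,312.5522 / (350.6136 × 1.192464) = 31.84104.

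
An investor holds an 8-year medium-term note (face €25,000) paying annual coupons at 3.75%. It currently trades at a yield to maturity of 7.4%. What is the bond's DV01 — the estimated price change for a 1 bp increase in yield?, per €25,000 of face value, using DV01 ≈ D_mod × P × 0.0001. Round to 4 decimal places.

Periodic yield y = 0.074.
  t   CF        PV=CF/(1+0.074)^t    t·PV
  1       937.50       872.9050       872.9050
  2       937.50       812.7607     1,625.5215
  3       937.50       756.7605     2,270.2814
  4       937.50       704.6187     2,818.4747
  5       937.50       656.0695     3,280.3477
  6       937.50       610.8655     3,665.1929
  7       937.50       568.7761     3,981.4324
  8    25,937.50    14,651.8972   117,215.1777
  Σ                 19,634.6532   135,729.3332
P = 19,634.6532; D_Mac = 6.91274 yrs; D_mod = 6.43645 yrs.
DV01 ≈ 6.43645 × 19,634.6532 × 0.0001 = 12.637741.

€12.6377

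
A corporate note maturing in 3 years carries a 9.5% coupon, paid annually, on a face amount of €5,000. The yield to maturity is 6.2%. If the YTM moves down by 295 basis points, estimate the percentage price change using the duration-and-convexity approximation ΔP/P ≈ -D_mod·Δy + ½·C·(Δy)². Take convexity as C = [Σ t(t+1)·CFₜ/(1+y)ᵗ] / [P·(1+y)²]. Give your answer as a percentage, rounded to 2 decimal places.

With y = 0.062:
  t   CF        PV=CF/(1+0.062)^t    t·PV        t(t+1)·PV
  1       475.00       447.2693       447.2693         894.5386
  2       475.00       421.1575       842.3151       2,526.9452
  3     5,475.00     4,570.9932    13,712.9795      54,851.9182
  Σ                  5,439.4200    15,002.5639      58,273.4020
P = 5,439.4200; D_Mac = 2.75812 yrs; D_mod = 2.59710 yrs; C = 9.49880.
Duration effect: -2.59710 × (-0.0295) = +0.076614
Convexity effect: 0.5 × 9.49880 × (-0.0295)² = +0.0041332
ΔP/P ≈ +0.076614 + 0.0041332 = +0.080748 = +8.0748%.

+8.07%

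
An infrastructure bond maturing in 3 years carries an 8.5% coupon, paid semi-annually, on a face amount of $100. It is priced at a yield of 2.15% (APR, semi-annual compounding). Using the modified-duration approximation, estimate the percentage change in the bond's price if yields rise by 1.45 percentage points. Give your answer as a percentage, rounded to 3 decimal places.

Periodic yield y = 0.01075. Modified duration first:
  t   CF        PV=CF/(1+0.01075)^t    t·PV
  1         4.25         4.2048         4.2048
  2         4.25         4.1601         8.3202
  3         4.25         4.1158        12.3475
  4         4.25         4.0721        16.2882
  5         4.25         4.0287        20.1437
  6       104.25        97.7718       586.6307
  Σ                    118.3533       647.9352
P = 118.3533; D_Mac = 5.47458 half-year periods = 2.73729 yrs; D_mod = 2.73729/(1+0.01075) = 2.70818 yrs.
ΔP/P ≈ -D_mod · Δy = -2.70818 × (+0.0145) = -0.039269 = -3.9269%.

-3.927%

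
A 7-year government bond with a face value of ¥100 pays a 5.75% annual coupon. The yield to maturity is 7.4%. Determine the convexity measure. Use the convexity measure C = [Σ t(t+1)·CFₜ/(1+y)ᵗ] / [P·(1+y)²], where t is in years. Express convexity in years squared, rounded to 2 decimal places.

38.52

With y = 0.074:
  t   CF        PV=CF/(1+0.074)^t    t·PV        t(t+1)·PV
  1         5.75         5.3538         5.3538          10.7076
  2         5.75         4.9849         9.9699          29.9096
  3         5.75         4.6415        13.9244          55.6976
  4         5.75         4.3217        17.2866          86.4332
  5         5.75         4.0239        20.1195         120.7168
  6         5.75         3.7466        22.4798         157.3589
  7       105.75        64.1579       449.1056       3,592.8446
  Σ                     91.2303       538.2396       4,053.6684
P = 91.2303.
Convexity = Σ t(t+1)·PV / [P·(1+y)²] = 4,053.6684 / (91.2303 × 1.153476) = 38.52124.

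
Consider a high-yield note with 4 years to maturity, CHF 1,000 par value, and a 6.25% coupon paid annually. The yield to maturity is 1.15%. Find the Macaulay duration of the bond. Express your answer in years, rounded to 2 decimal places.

Periodic yield y = 0.0115. Discount each cash flow and weight by its year:
  t   CF        PV=CF/(1+0.0115)^t    t·PV
  1        62.50        61.7894        61.7894
  2        62.50        61.0869       122.1738
  3        62.50        60.3924       181.1772
  4     1,062.50     1,014.9985     4,059.9939
  Σ                  1,198.2672     4,425.1344
Price P = Σ PV = 1,198.2672.
Macaulay duration = Σ(t·PV) / P = 4,425.1344 / 1,198.2672 = 3.69294 years.

3.69 years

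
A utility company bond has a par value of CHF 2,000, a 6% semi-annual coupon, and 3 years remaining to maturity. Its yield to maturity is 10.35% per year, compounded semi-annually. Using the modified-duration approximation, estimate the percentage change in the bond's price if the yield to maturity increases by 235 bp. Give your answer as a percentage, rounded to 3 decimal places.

-6.200%

Periodic yield y = 0.05175. Modified duration first:
  t   CF        PV=CF/(1+0.05175)^t    t·PV
  1        60.00        57.0478        57.0478
  2        60.00        54.2408       108.4816
  3        60.00        51.5720       154.7159
  4        60.00        49.0344       196.1377
  5        60.00        46.6218       233.1088
  6     2,060.00     1,521.9210     9,131.5257
  Σ                  1,780.4377     9,881.0176
P = 1,780.4377; D_Mac = 5.54977 half-year periods = 2.77488 yrs; D_mod = 2.77488/(1+0.05175) = 2.63835 yrs.
ΔP/P ≈ -D_mod · Δy = -2.63835 × (+0.0235) = -0.062001 = -6.2001%.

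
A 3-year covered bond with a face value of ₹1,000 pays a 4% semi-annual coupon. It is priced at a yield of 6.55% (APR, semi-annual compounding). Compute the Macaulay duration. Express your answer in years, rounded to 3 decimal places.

Periodic yield y = 0.03275. Discount each cash flow and weight by its period:
  t   CF        PV=CF/(1+0.03275)^t    t·PV
  1        20.00        19.3658        19.3658
  2        20.00        18.7517        37.5033
  3        20.00        18.1570        54.4710
  4        20.00        17.5812        70.3249
  5        20.00        17.0237        85.1185
  6     1,020.00       840.6766     5,044.0595
  Σ                    931.5559     5,310.8430
Price P = Σ PV = 931.5559.
Macaulay duration = Σ(t·PV) / P = 5,310.8430 / 931.5559 = 5.70105 half-year periods.
In years: 5.70105 / 2 = 2.85052 years.

2.851 years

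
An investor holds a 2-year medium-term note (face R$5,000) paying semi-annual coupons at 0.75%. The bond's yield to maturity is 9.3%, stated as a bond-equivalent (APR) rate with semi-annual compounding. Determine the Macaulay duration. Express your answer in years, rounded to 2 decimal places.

Periodic yield y = 0.0465. Discount each cash flow and weight by its period:
  t   CF        PV=CF/(1+0.0465)^t    t·PV
  1        18.75        17.9169        17.9169
  2        18.75        17.1208        34.2415
  3        18.75        16.3600        49.0800
  4     5,018.75     4,184.4524    16,737.8096
  Σ                  4,235.8500    16,839.0480
Price P = Σ PV = 4,235.8500.
Macaulay duration = Σ(t·PV) / P = 16,839.0480 / 4,235.8500 = 3.97536 half-year periods.
In years: 3.97536 / 2 = 1.98768 years.

1.99 years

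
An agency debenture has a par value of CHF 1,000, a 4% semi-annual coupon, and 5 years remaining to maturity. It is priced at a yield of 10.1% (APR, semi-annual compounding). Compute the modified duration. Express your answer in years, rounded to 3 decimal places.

Periodic yield y = 0.0505. First find Macaulay duration:
  t   CF        PV=CF/(1+0.0505)^t    t·PV
  1        20.00        19.0386        19.0386
  2        20.00        18.1233        36.2467
  3        20.00        17.2521        51.7563
  4        20.00        16.4227        65.6910
  5        20.00        15.6333        78.1663
  6        20.00        14.8817        89.2904
  7        20.00        14.1663        99.1644
  8        20.00        13.4853       107.8826
  9        20.00        12.8371       115.5335
  10    1,020.00       623.2174     6,232.1745
  Σ                    765.0579     6,894.9442
P = 765.0579; Macaulay duration = 6,894.9442 / 765.0579 = 9.01232 half-year periods = 4.50616 years.
Modified duration = D_Mac / (1 + y) = 4.50616 / 1.0505 = 4.28954 years.

4.290 years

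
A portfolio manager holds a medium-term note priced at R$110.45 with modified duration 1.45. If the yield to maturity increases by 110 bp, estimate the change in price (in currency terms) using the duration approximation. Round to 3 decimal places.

-R$1.762

Duration approximation: ΔP/P ≈ -D_mod · Δy = -1.45 × (+0.011) = -0.015950.
ΔP ≈ 110.45 × (-0.015950) = -1.7616775.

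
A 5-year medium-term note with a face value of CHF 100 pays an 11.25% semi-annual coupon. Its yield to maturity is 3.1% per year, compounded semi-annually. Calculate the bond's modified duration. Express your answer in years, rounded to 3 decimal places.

4.066 years

Periodic yield y = 0.0155. First find Macaulay duration:
  t   CF        PV=CF/(1+0.0155)^t    t·PV
  1        5.625         5.5391         5.5391
  2        5.625         5.4546        10.9092
  3        5.625         5.3713        16.1140
  4        5.625         5.2894        21.1574
  5        5.625         5.2086        26.0431
  6        5.625         5.1291        30.7747
  7        5.625         5.0508        35.3558
  8        5.625         4.9737        39.7899
  9        5.625         4.8978        44.0804
  10     105.625        90.5665       905.6647
  Σ                    137.4810     1,135.4285
P = 137.4810; Macaulay duration = 1,135.4285 / 137.4810 = 8.25880 half-year periods = 4.12940 years.
Modified duration = D_Mac / (1 + y) = 4.12940 / 1.0155 = 4.06637 years.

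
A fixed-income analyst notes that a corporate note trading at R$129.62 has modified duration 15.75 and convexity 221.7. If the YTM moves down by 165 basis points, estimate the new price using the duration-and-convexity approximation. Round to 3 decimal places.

R$167.217

Duration effect: -D_mod·Δy = -15.75 × (-0.0165) = +0.259875
Convexity effect: ½·C·(Δy)² = 0.5 × 221.7 × (-0.0165)² = +0.0301789125
ΔP/P ≈ +0.259875 + 0.0301789125 = +0.2900539125
New price ≈ 129.62 × (1 + 0.2900539125) = 167.21678813825.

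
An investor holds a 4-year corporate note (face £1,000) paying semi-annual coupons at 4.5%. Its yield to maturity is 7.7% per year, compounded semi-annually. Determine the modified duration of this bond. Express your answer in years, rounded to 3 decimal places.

Periodic yield y = 0.0385. First find Macaulay duration:
  t   CF        PV=CF/(1+0.0385)^t    t·PV
  1        22.50        21.6659        21.6659
  2        22.50        20.8627        41.7253
  3        22.50        20.0892        60.2677
  4        22.50        19.3445        77.3778
  5        22.50        18.6273        93.1365
  6        22.50        17.9367       107.6204
  7        22.50        17.2718       120.9024
  8     1,022.50       755.8077     6,046.4616
  Σ                    891.6057     6,569.1576
P = 891.6057; Macaulay duration = 6,569.1576 / 891.6057 = 7.36778 half-year periods = 3.68389 years.
Modified duration = D_Mac / (1 + y) = 3.68389 / 1.0385 = 3.54732 years.

3.547 years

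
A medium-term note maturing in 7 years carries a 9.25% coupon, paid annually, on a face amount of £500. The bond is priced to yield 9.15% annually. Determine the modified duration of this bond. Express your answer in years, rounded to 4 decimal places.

4.9994 years

Periodic yield y = 0.0915. First find Macaulay duration:
  t   CF        PV=CF/(1+0.0915)^t    t·PV
  1        46.25        42.3729        42.3729
  2        46.25        38.8208        77.6416
  3        46.25        35.5664       106.6993
  4        46.25        32.5849       130.3397
  5        46.25        29.8533       149.2667
  6        46.25        27.3508       164.1045
  7       546.25       295.9547     2,071.6830
  Σ                    502.5039     2,742.1078
P = 502.5039; Macaulay duration = 2,742.1078 / 502.5039 = 5.45689 years.
Modified duration = D_Mac / (1 + y) = 5.45689 / 1.0915 = 4.99944 years.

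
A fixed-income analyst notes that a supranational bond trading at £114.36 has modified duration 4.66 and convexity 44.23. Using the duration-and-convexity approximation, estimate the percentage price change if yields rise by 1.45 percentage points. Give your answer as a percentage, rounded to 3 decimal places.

-6.292%

Duration effect: -D_mod·Δy = -4.66 × (+0.0145) = -0.067570
Convexity effect: ½·C·(Δy)² = 0.5 × 44.23 × (0.0145)² = +0.00464967875
ΔP/P ≈ -0.067570 + 0.00464967875 = -0.06292032125
= -6.292032125%.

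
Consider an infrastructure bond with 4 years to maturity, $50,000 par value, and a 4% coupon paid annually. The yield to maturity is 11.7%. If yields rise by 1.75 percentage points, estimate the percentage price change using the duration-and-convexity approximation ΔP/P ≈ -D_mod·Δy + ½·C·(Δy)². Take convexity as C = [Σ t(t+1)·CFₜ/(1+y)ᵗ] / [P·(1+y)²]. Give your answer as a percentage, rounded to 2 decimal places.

-5.63%

With y = 0.117:
  t   CF        PV=CF/(1+0.117)^t    t·PV        t(t+1)·PV
  1     2,000.00     1,790.5103     1,790.5103       3,581.0206
  2     2,000.00     1,602.9636     3,205.9271       9,617.7814
  3     2,000.00     1,435.0614     4,305.1841      17,220.7365
  4    52,000.00    33,403.3982   133,613.5929     668,067.9646
  Σ                 38,231.9335   142,915.2145     698,487.5031
P = 38,231.9335; D_Mac = 3.73811 yrs; D_mod = 3.34656 yrs; C = 14.64286.
Duration effect: -3.34656 × (+0.0175) = -0.058565
Convexity effect: 0.5 × 14.64286 × (0.0175)² = +0.0022422
ΔP/P ≈ -0.058565 + 0.0022422 = -0.056323 = -5.6323%.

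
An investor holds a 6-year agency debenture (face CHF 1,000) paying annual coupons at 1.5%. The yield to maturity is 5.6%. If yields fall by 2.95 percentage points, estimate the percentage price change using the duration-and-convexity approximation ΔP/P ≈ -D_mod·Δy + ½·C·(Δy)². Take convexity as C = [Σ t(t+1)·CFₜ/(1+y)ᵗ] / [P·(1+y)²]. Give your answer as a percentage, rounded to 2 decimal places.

+17.61%

With y = 0.056:
  t   CF        PV=CF/(1+0.056)^t    t·PV        t(t+1)·PV
  1        15.00        14.2045        14.2045          28.4091
  2        15.00        13.4513        26.9025          80.7076
  3        15.00        12.7379        38.2138         152.8554
  4        15.00        12.0625        48.2498         241.2490
  5        15.00        11.4228        57.1139         342.6833
  6     1,015.00       731.9519     4,391.7113      30,741.9791
  Σ                    795.8309     4,576.3959      31,587.8836
P = 795.8309; D_Mac = 5.75046 yrs; D_mod = 5.44551 yrs; C = 35.59360.
Duration effect: -5.44551 × (-0.0295) = +0.160643
Convexity effect: 0.5 × 35.59360 × (-0.0295)² = +0.0154877
ΔP/P ≈ +0.160643 + 0.0154877 = +0.176130 = +17.6130%.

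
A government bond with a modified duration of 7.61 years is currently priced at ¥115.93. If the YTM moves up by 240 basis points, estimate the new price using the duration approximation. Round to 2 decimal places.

Duration approximation: ΔP/P ≈ -D_mod · Δy = -7.61 × (+0.024) = -0.182640.
New price ≈ 115.93 × (1 - 0.182640) = 94.7565448.

¥94.76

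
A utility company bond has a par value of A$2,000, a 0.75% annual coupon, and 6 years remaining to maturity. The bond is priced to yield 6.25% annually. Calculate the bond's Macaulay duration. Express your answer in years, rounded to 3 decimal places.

Periodic yield y = 0.0625. Discount each cash flow and weight by its year:
  t   CF        PV=CF/(1+0.0625)^t    t·PV
  1        15.00        14.1176        14.1176
  2        15.00        13.2872        26.5744
  3        15.00        12.5056        37.5168
  4        15.00        11.7700        47.0799
  5        15.00        11.0776        55.3881
  6     2,015.00     1,400.5590     8,403.3542
  Σ                  1,463.3171     8,584.0310
Price P = Σ PV = 1,463.3171.
Macaulay duration = Σ(t·PV) / P = 8,584.0310 / 1,463.3171 = 5.86615 years.

5.866 years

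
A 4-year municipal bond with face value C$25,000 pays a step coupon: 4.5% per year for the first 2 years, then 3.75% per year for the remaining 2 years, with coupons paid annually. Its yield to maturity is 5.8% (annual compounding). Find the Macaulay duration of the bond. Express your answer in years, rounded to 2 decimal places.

Periodic yield y = 0.058. Discount each cash flow and weight by its year:
  t   CF        PV=CF/(1+0.058)^t    t·PV
  1     1,125.00     1,063.3270     1,063.3270
  2     1,125.00     1,005.0350     2,010.0700
  3       937.50       791.6155     2,374.8464
  4    25,937.50    20,700.7196    82,802.8785
  Σ                 23,560.6971    88,251.1220
Price P = Σ PV = 23,560.6971.
Macaulay duration = Σ(t·PV) / P = 88,251.1220 / 23,560.6971 = 3.74569 years.

3.75 years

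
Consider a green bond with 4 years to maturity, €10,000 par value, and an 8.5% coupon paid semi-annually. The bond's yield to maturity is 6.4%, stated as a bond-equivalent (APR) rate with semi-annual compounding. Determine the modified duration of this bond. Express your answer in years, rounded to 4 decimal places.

3.3864 years

Periodic yield y = 0.032. First find Macaulay duration:
  t   CF        PV=CF/(1+0.032)^t    t·PV
  1       425.00       411.8217       411.8217
  2       425.00       399.0520       798.1041
  3       425.00       386.6783     1,160.0350
  4       425.00       374.6883     1,498.7532
  5       425.00       363.0701     1,815.3503
  6       425.00       351.8121     2,110.8725
  7       425.00       340.9032     2,386.3222
  8    10,425.00     8,102.8628    64,822.9024
  Σ                 10,730.8885    75,004.1615
P = 10,730.8885; Macaulay duration = 75,004.1615 / 10,730.8885 = 6.98956 half-year periods = 3.49478 years.
Modified duration = D_Mac / (1 + y) = 3.49478 / 1.032 = 3.38641 years.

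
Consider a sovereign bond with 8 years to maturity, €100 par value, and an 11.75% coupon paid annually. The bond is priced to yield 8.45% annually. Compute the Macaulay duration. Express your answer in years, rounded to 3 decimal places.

Periodic yield y = 0.0845. Discount each cash flow and weight by its year:
  t   CF        PV=CF/(1+0.0845)^t    t·PV
  1        11.75        10.8345        10.8345
  2        11.75         9.9903        19.9806
  3        11.75         9.2119        27.6357
  4        11.75         8.4941        33.9766
  5        11.75         7.8323        39.1616
  6        11.75         7.2221        43.3323
  7        11.75         6.6593        46.6154
  8       111.75        58.3998       467.1981
  Σ                    118.6443       688.7347
Price P = Σ PV = 118.6443.
Macaulay duration = Σ(t·PV) / P = 688.7347 / 118.6443 = 5.80504 years.

5.805 years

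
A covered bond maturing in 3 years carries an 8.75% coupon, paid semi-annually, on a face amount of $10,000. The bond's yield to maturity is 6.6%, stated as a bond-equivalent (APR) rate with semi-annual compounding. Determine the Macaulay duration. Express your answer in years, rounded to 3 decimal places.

Periodic yield y = 0.033. Discount each cash flow and weight by its period:
  t   CF        PV=CF/(1+0.033)^t    t·PV
  1       437.50       423.5237       423.5237
  2       437.50       409.9939       819.9878
  3       437.50       396.8963     1,190.6890
  4       437.50       384.2172     1,536.8687
  5       437.50       371.9431     1,859.7153
  6    10,437.50     8,590.0276    51,540.1656
  Σ                 10,576.6018    57,370.9501
Price P = Σ PV = 10,576.6018.
Macaulay duration = Σ(t·PV) / P = 57,370.9501 / 10,576.6018 = 5.42433 half-year periods.
In years: 5.42433 / 2 = 2.71216 years.

2.712 years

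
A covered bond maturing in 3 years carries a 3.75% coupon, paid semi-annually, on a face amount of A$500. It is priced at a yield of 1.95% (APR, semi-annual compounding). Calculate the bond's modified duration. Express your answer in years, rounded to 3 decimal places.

2.842 years

Periodic yield y = 0.00975. First find Macaulay duration:
  t   CF        PV=CF/(1+0.00975)^t    t·PV
  1        9.375         9.2845         9.2845
  2        9.375         9.1948        18.3897
  3        9.375         9.1060        27.3181
  4        9.375         9.0181        36.0725
  5        9.375         8.9310        44.6552
  6      509.375       480.5676     2,883.4054
  Σ                    526.1021     3,019.1253
P = 526.1021; Macaulay duration = 3,019.1253 / 526.1021 = 5.73867 half-year periods = 2.86933 years.
Modified duration = D_Mac / (1 + y) = 2.86933 / 1.00975 = 2.84163 years.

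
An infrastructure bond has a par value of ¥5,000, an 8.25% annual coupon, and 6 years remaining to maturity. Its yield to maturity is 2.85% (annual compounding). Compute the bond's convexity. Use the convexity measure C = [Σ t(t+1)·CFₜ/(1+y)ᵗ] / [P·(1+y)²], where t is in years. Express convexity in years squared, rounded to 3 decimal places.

31.834

With y = 0.0285:
  t   CF        PV=CF/(1+0.0285)^t    t·PV        t(t+1)·PV
  1       412.50       401.0695       401.0695         802.1390
  2       412.50       389.9558       779.9116       2,339.7347
  3       412.50       379.1500     1,137.4500       4,549.8000
  4       412.50       368.6437     1,474.5746       7,372.8732
  5       412.50       358.4284     1,792.1422      10,752.8535
  6     5,412.50     4,572.6939    27,436.1636     192,053.1451
  Σ                  6,469.9413    33,021.3116     217,870.5455
P = 6,469.9413.
Convexity = Σ t(t+1)·PV / [P·(1+y)²] = 217,870.5455 / (6,469.9413 × 1.057812) = 31.83388.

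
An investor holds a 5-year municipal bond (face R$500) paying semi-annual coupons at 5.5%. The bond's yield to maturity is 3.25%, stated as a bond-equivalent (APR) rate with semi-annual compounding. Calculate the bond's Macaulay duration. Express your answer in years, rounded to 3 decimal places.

4.471 years

Periodic yield y = 0.01625. Discount each cash flow and weight by its period:
  t   CF        PV=CF/(1+0.01625)^t    t·PV
  1        13.75        13.5301        13.5301
  2        13.75        13.3138        26.6276
  3        13.75        13.1009        39.3027
  4        13.75        12.8914        51.5656
  5        13.75        12.6853        63.4264
  6        13.75        12.4824        74.8946
  7        13.75        12.2828        85.9799
  8        13.75        12.0864        96.6915
  9        13.75        11.8932       107.0385
  10      513.75       437.2665     4,372.6654
  Σ                    551.5329     4,931.7224
Price P = Σ PV = 551.5329.
Macaulay duration = Σ(t·PV) / P = 4,931.7224 / 551.5329 = 8.94185 half-year periods.
In years: 8.94185 / 2 = 4.47092 years.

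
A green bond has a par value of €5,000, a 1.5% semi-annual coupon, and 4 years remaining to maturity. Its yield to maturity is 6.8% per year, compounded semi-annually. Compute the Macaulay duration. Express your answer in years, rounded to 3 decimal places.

Periodic yield y = 0.034. Discount each cash flow and weight by its period:
  t   CF        PV=CF/(1+0.034)^t    t·PV
  1        37.50        36.2669        36.2669
  2        37.50        35.0744        70.1488
  3        37.50        33.9211       101.7632
  4        37.50        32.8057       131.2227
  5        37.50        31.7270       158.6348
  6        37.50        30.6837       184.1023
  7        37.50        29.6748       207.7235
  8     5,037.50     3,855.2341    30,841.8724
  Σ                  4,085.3876    31,731.7347
Price P = Σ PV = 4,085.3876.
Macaulay duration = Σ(t·PV) / P = 31,731.7347 / 4,085.3876 = 7.76713 half-year periods.
In years: 7.76713 / 2 = 3.88356 years.

3.884 years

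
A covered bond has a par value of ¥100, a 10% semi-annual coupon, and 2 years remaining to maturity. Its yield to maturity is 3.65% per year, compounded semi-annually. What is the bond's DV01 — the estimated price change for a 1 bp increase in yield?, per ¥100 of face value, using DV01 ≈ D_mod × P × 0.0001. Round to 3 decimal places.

Periodic yield y = 0.01825.
  t   CF        PV=CF/(1+0.01825)^t    t·PV
  1         5.00         4.9104         4.9104
  2         5.00         4.8224         9.6448
  3         5.00         4.7359        14.2078
  4       105.00        97.6723       390.6894
  Σ                    112.1411       419.4524
P = 112.1411; D_Mac = 3.74040 half-year periods = 1.87020 yrs; D_mod = 1.83668 yrs.
DV01 ≈ 1.83668 × 112.1411 × 0.0001 = 0.020597.

¥0.021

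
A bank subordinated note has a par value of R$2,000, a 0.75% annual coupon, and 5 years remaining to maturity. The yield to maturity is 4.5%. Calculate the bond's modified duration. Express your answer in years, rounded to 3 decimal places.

4.706 years

Periodic yield y = 0.045. First find Macaulay duration:
  t   CF        PV=CF/(1+0.045)^t    t·PV
  1        15.00        14.3541        14.3541
  2        15.00        13.7359        27.4719
  3        15.00        13.1444        39.4333
  4        15.00        12.5784        50.3137
  5     2,015.00     1,616.9389     8,084.6943
  Σ                  1,670.7517     8,216.2673
P = 1,670.7517; Macaulay duration = 8,216.2673 / 1,670.7517 = 4.91771 years.
Modified duration = D_Mac / (1 + y) = 4.91771 / 1.045 = 4.70594 years.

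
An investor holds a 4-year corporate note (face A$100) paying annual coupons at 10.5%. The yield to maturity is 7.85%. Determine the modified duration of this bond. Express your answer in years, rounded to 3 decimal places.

3.235 years

Periodic yield y = 0.0785. First find Macaulay duration:
  t   CF        PV=CF/(1+0.0785)^t    t·PV
  1        10.50         9.7357         9.7357
  2        10.50         9.0271        18.0542
  3        10.50         8.3701        25.1102
  4       110.50        81.6736       326.6944
  Σ                    108.8065       379.5946
P = 108.8065; Macaulay duration = 379.5946 / 108.8065 = 3.48871 years.
Modified duration = D_Mac / (1 + y) = 3.48871 / 1.0785 = 3.23478 years.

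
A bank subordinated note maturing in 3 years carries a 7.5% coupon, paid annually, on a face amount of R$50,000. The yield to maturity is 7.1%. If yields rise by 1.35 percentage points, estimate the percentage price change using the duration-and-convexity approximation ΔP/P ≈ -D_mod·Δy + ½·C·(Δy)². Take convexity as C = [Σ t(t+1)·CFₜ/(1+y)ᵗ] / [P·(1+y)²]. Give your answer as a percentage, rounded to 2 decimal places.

With y = 0.071:
  t   CF        PV=CF/(1+0.071)^t    t·PV        t(t+1)·PV
  1     3,750.00     3,501.4006     3,501.4006       7,002.8011
  2     3,750.00     3,269.2816     6,538.5631      19,615.6894
  3    53,750.00    43,753.2236   131,259.6708     525,038.6833
  Σ                 50,523.9057   141,299.6345     551,657.1739
P = 50,523.9057; D_Mac = 2.79669 yrs; D_mod = 2.61129 yrs; C = 9.51905.
Duration effect: -2.61129 × (+0.0135) = -0.035252
Convexity effect: 0.5 × 9.51905 × (0.0135)² = +0.0008674
ΔP/P ≈ -0.035252 + 0.0008674 = -0.034385 = -3.4385%.

-3.44%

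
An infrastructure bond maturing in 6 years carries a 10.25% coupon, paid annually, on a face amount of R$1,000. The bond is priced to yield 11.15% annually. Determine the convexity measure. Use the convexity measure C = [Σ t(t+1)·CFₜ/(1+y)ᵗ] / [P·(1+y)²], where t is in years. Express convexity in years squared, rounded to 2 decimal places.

With y = 0.1115:
  t   CF        PV=CF/(1+0.1115)^t    t·PV        t(t+1)·PV
  1       102.50        92.2177        92.2177         184.4354
  2       102.50        82.9669       165.9338         497.8015
  3       102.50        74.6441       223.9323         895.7292
  4       102.50        67.1562       268.6247       1,343.1236
  5       102.50        60.4194       302.0971       1,812.5825
  6     1,102.50       584.6848     3,508.1087      24,556.7612
  Σ                    962.0891     4,560.9144      29,290.4334
P = 962.0891.
Convexity = Σ t(t+1)·PV / [P·(1+y)²] = 29,290.4334 / (962.0891 × 1.235432) = 24.64289.

24.64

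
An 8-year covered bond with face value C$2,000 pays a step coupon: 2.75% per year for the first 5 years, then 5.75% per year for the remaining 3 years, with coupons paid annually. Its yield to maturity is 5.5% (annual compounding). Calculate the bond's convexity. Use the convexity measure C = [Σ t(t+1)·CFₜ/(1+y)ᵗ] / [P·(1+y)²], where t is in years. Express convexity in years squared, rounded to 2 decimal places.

55.80

With y = 0.055:
  t   CF        PV=CF/(1+0.055)^t    t·PV        t(t+1)·PV
  1        55.00        52.1327        52.1327         104.2654
  2        55.00        49.4149        98.8298         296.4893
  3        55.00        46.8388       140.5163         562.0650
  4        55.00        44.3969       177.5877         887.9384
  5        55.00        42.0824       210.4119       1,262.4717
  6       115.00        83.4033       500.4196       3,502.9374
  7       115.00        79.0552       553.3866       4,427.0930
  8     2,115.00     1,378.1316    11,025.0529      99,225.4760
  Σ                  1,775.4558    12,758.3375     110,268.7363
P = 1,775.4558.
Convexity = Σ t(t+1)·PV / [P·(1+y)²] = 110,268.7363 / (1,775.4558 × 1.113025) = 55.80044.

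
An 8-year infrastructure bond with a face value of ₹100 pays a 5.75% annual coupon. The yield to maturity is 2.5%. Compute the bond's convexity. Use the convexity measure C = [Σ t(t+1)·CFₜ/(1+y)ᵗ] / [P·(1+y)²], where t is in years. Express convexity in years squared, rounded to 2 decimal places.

With y = 0.025:
  t   CF        PV=CF/(1+0.025)^t    t·PV        t(t+1)·PV
  1         5.75         5.6098         5.6098          11.2195
  2         5.75         5.4729        10.9459          32.8376
  3         5.75         5.3394        16.0183          64.0734
  4         5.75         5.2092        20.8369         104.1843
  5         5.75         5.0822        25.4108         152.4649
  6         5.75         4.9582        29.7492         208.2447
  7         5.75         4.8373        33.8609         270.8874
  8       105.75        86.7939       694.3516       6,249.1644
  Σ                    123.3029       836.7834       7,093.0761
P = 123.3029.
Convexity = Σ t(t+1)·PV / [P·(1+y)²] = 7,093.0761 / (123.3029 × 1.050625) = 54.75370.

54.75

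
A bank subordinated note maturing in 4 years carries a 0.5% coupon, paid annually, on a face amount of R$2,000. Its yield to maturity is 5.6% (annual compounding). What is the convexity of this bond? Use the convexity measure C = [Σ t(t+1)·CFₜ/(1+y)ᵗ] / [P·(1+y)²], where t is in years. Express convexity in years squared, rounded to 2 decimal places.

With y = 0.056:
  t   CF        PV=CF/(1+0.056)^t    t·PV        t(t+1)·PV
  1        10.00         9.4697         9.4697          18.9394
  2        10.00         8.9675        17.9350          53.8051
  3        10.00         8.4920        25.4759         101.9036
  4     2,010.00     1,616.3685     6,465.4741      32,327.3705
  Σ                  1,643.2977     6,518.3547      32,502.0186
P = 1,643.2977.
Convexity = Σ t(t+1)·PV / [P·(1+y)²] = 32,502.0186 / (1,643.2977 × 1.115136) = 17.73643.

17.74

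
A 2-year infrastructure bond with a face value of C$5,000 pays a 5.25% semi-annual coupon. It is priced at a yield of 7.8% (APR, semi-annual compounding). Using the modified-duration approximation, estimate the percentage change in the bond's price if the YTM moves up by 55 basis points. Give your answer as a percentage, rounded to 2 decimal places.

-1.02%

Periodic yield y = 0.039. Modified duration first:
  t   CF        PV=CF/(1+0.039)^t    t·PV
  1       131.25       126.3234       126.3234
  2       131.25       121.5817       243.1634
  3       131.25       117.0180       351.0540
  4     5,131.25     4,403.1247    17,612.4988
  Σ                  4,768.0478    18,333.0396
P = 4,768.0478; D_Mac = 3.84498 half-year periods = 1.92249 yrs; D_mod = 1.92249/(1+0.039) = 1.85033 yrs.
ΔP/P ≈ -D_mod · Δy = -1.85033 × (+0.0055) = -0.010177 = -1.0177%.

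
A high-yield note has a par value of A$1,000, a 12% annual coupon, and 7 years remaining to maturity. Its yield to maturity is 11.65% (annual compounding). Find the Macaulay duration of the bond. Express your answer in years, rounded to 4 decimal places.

Periodic yield y = 0.1165. Discount each cash flow and weight by its year:
  t   CF        PV=CF/(1+0.1165)^t    t·PV
  1       120.00       107.4787       107.4787
  2       120.00        96.2640       192.5280
  3       120.00        86.2194       258.6582
  4       120.00        77.2229       308.8918
  5       120.00        69.1652       345.8260
  6       120.00        61.9482       371.6894
  7     1,120.00       517.8535     3,624.9746
  Σ                  1,016.1520     5,210.0466
Price P = Σ PV = 1,016.1520.
Macaulay duration = Σ(t·PV) / P = 5,210.0466 / 1,016.1520 = 5.12723 years.

5.1272 years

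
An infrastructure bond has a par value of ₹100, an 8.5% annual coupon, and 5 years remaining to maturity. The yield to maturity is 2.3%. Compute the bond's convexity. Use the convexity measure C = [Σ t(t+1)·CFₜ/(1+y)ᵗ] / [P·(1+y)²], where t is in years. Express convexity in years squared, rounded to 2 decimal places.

With y = 0.023:
  t   CF        PV=CF/(1+0.023)^t    t·PV        t(t+1)·PV
  1         8.50         8.3089         8.3089          16.6178
  2         8.50         8.1221        16.2442          48.7325
  3         8.50         7.9395        23.8184          95.2738
  4         8.50         7.7610        31.0439         155.2195
  5       108.50        96.8393       484.1964       2,905.1785
  Σ                    128.9707       563.6118       3,221.0221
P = 128.9707.
Convexity = Σ t(t+1)·PV / [P·(1+y)²] = 3,221.0221 / (128.9707 × 1.046529) = 23.86444.

23.86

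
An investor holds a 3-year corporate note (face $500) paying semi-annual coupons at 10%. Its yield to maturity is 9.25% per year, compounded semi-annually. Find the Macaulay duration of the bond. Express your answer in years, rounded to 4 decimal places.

Periodic yield y = 0.04625. Discount each cash flow and weight by its period:
  t   CF        PV=CF/(1+0.04625)^t    t·PV
  1        25.00        23.8949        23.8949
  2        25.00        22.8386        45.6772
  3        25.00        21.8290        65.4870
  4        25.00        20.8640        83.4561
  5        25.00        19.9417        99.7086
  6       525.00       400.2640     2,401.5837
  Σ                    509.6321     2,719.8074
Price P = Σ PV = 509.6321.
Macaulay duration = Σ(t·PV) / P = 2,719.8074 / 509.6321 = 5.33681 half-year periods.
In years: 5.33681 / 2 = 2.66840 years.

2.6684 years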